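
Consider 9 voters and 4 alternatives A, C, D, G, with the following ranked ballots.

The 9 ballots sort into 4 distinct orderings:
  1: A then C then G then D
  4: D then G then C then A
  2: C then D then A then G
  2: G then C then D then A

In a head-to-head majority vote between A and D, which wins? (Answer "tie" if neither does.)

D

Ballots ranking A above D: 1.
Ballots ranking D above A: 9 − 1 = 8.
D wins the head-to-head 8–1.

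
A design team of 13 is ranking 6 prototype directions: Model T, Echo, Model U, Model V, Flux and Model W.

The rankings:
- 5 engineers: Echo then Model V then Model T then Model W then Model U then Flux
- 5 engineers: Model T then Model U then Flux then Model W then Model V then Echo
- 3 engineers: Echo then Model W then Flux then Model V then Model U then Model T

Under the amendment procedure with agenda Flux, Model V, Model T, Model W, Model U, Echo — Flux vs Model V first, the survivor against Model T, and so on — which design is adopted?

Echo

Round 1: Flux vs Model V — 8–5, Flux advances.
Round 2: Flux vs Model T — 3–10, Model T advances.
Round 3: Model T vs Model W — 10–3, Model T advances.
Round 4: Model T vs Model U — 10–3, Model T advances.
Round 5: Model T vs Echo — 5–8, Echo advances.
Echo survives the agenda.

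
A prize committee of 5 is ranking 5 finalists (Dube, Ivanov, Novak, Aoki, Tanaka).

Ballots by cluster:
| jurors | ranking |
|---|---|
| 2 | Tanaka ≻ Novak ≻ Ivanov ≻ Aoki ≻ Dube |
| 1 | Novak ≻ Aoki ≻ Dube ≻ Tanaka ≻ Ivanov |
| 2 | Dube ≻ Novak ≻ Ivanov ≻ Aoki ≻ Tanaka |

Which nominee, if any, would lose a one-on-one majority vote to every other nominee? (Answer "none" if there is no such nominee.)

none

Pairwise majorities:
Dube vs Ivanov: 1+2 = 3 for Dube, 2 for Ivanov — Dube by 3–2.
Dube vs Novak: Dube preferred on 2 ballots; Novak wins 3–2.
Dube vs Aoki: Dube preferred on 2 ballots; Aoki wins 3–2.
Dube vs Tanaka: 3 to 2, Dube.
Ivanov–Novak: Novak 5–0.
Ivanov vs Aoki: 4 to 1, Ivanov.
Ivanov vs Tanaka: 2 to 3, Tanaka.
Novak vs Aoki: Novak, 5–0.
Novak vs Tanaka: Novak preferred on 1+2 = 3 ballots; Novak wins 3–2.
Aoki vs Tanaka: Aoki, 3–2.
Every nominee wins at least one matchup (Dube beats Ivanov; Ivanov beats Aoki; Novak beats Dube; Aoki beats Dube; Tanaka beats Ivanov), so there is no Condorcet loser.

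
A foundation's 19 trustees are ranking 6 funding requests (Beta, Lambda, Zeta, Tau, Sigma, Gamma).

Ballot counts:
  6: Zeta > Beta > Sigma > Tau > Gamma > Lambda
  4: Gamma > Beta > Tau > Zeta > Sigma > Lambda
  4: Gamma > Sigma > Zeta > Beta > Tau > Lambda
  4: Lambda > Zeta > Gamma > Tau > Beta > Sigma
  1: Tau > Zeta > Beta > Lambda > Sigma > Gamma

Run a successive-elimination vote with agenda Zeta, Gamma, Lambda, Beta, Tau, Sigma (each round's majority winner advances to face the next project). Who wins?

Zeta

Round 1: Zeta vs Gamma — 11–8, Zeta advances.
Round 2: Zeta vs Lambda — 15–4, Zeta advances.
Round 3: Zeta vs Beta — 15–4, Zeta advances.
Round 4: Zeta vs Tau — 14–5, Zeta advances.
Round 5: Zeta vs Sigma — 15–4, Zeta advances.
The agenda winner is Zeta.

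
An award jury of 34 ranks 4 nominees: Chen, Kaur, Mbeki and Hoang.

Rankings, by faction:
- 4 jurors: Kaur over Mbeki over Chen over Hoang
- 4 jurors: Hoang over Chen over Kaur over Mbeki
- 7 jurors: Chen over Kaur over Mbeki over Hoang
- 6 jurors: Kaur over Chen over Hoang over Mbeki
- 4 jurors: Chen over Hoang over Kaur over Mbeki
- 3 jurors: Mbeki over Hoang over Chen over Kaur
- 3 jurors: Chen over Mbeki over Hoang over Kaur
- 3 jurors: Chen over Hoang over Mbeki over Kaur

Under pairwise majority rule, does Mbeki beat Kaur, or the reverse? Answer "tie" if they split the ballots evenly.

Ballots ranking Mbeki above Kaur: 3 + 3 + 3 = 9.
Ballots ranking Kaur above Mbeki: 34 − 9 = 25.
Kaur wins the head-to-head 25–9.

Kaur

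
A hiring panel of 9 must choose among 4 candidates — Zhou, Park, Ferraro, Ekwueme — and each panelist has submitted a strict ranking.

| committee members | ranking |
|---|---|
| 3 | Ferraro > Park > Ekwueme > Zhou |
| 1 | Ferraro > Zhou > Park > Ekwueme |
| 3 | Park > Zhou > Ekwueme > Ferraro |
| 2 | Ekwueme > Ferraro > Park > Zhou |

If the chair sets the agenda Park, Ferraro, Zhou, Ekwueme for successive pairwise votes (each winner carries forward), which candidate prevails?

Ekwueme

Round 1: Park vs Ferraro — 3–6, Ferraro advances.
Round 2: Ferraro vs Zhou — 6–3, Ferraro advances.
Round 3: Ferraro vs Ekwueme — 4–5, Ekwueme advances.
The agenda winner is Ekwueme.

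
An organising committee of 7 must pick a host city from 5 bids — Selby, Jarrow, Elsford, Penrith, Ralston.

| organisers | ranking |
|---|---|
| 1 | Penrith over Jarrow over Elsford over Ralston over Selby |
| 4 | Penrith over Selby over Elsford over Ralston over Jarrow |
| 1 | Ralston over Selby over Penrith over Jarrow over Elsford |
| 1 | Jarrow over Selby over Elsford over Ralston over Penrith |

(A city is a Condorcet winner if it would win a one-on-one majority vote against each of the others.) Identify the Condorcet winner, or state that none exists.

Penrith

Check each pair by majority over 7 ballots:
Selby vs Jarrow: 4+1 = 5 for Selby, 2 for Jarrow — Selby by 5–2.
Selby vs Elsford: 4+1+1 = 6 for Selby, 1 for Elsford — Selby by 6–1.
Selby vs Penrith: Selby preferred on 1+1 = 2 ballots; Penrith wins 5–2.
Selby vs Ralston: Selby preferred on 4+1 = 5 ballots; Selby wins 5–2.
Jarrow vs Elsford: 3 to 4, Elsford.
Jarrow vs Penrith: 1 for Jarrow, 6 for Penrith — Penrith by 6–1.
Jarrow vs Ralston: 2 to 5, Ralston.
Elsford vs Penrith: Elsford preferred on 1 ballot; Penrith wins 6–1.
Elsford vs Ralston: 1+4+1 = 6 for Elsford, 1 for Ralston — Elsford by 6–1.
Penrith vs Ralston: 5 to 2, Penrith.
Only Penrith has no losses; Penrith is the Condorcet winner.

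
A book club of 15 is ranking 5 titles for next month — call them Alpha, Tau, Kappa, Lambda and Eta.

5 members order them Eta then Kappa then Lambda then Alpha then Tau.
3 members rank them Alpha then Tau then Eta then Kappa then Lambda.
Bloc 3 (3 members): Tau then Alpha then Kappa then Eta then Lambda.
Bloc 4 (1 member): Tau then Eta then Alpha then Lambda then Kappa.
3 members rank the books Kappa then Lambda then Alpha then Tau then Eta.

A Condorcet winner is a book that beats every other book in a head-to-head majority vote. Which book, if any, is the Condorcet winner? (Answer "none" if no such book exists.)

Check each pair by majority over 15 ballots:
Alpha vs Tau: 11 to 4, Alpha.
Alpha vs Kappa: Alpha preferred on 3+3+1 = 7 ballots; Kappa wins 8–7.
Alpha vs Lambda: 3+3+1 = 7 for Alpha, 8 for Lambda — Lambda by 8–7.
Alpha vs Eta: 9 to 6, Alpha.
Tau vs Kappa: Tau is ranked higher on 3+3+1 = 7 ballots, Kappa on 8. Kappa wins 8–7.
Tau vs Lambda: 3+3+1 = 7 for Tau, 8 for Lambda — Lambda by 8–7.
Tau vs Eta: Tau preferred on 3+3+1+3 = 10 ballots; Tau wins 10–5.
Kappa vs Lambda: Kappa is ranked higher on 5+3+3+3 = 14 ballots, Lambda on 1. Kappa wins 14–1.
Kappa vs Eta: Kappa is ranked higher on 3+3 = 6 ballots, Eta on 9. Eta wins 9–6.
Lambda vs Eta: Lambda preferred on 3 ballots; Eta wins 12–3.
No book is unbeaten: Alpha loses to Kappa; Tau loses to Alpha; Kappa loses to Eta; Lambda loses to Kappa; Eta loses to Alpha. In particular Alpha > Eta > Kappa > Alpha is a majority cycle — no Condorcet winner exists.

none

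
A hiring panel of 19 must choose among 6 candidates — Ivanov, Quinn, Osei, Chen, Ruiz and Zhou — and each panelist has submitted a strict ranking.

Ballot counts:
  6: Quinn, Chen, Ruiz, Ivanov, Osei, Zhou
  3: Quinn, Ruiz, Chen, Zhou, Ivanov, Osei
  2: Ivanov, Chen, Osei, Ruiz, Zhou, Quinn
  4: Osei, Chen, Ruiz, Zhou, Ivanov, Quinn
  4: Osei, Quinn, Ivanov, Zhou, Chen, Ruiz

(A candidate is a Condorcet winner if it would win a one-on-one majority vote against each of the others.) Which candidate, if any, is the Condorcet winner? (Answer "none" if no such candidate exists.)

Check each pair by majority over 19 ballots:
Ivanov vs Quinn: Quinn wins 13–6.
Ivanov–Osei: Ivanov 11–8.
Ivanov vs Chen: Chen, 13–6.
Ivanov–Ruiz: Ruiz 13–6.
Ivanov vs Zhou: Ivanov wins 12–7.
Quinn–Osei: Osei 10–9.
Quinn vs Chen: Quinn wins 13–6.
Quinn vs Ruiz: Quinn wins 13–6.
Quinn vs Zhou: Quinn, 13–6.
Osei–Chen: Chen 11–8.
Osei–Ruiz: Osei 10–9.
Osei vs Zhou: Osei, 16–3.
Chen vs Ruiz: Chen wins 16–3.
Chen vs Zhou: Chen wins 15–4.
Ruiz–Zhou: Ruiz 15–4.
No candidate is unbeaten: Ivanov loses to Quinn; Quinn loses to Osei; Osei loses to Ivanov; Chen loses to Quinn; Ruiz loses to Quinn; Zhou loses to Ivanov. In particular Ivanov > Osei > Quinn > Ivanov is a majority cycle — no Condorcet winner exists.

none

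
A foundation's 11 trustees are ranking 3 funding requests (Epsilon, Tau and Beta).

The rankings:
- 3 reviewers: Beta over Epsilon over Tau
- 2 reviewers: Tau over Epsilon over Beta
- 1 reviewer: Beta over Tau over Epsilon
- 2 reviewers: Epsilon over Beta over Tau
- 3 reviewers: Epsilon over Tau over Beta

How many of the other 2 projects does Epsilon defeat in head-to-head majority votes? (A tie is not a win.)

2

Epsilon against each rival (11 reviewers):
Epsilon vs Tau: Epsilon is ranked higher on 3+2+3 = 8 ballots, Tau on 3. Epsilon wins 8–3.
Epsilon vs Beta: Epsilon is ranked higher on 2+2+3 = 7 ballots, Beta on 4. Epsilon wins 7–4.
Epsilon beats Tau, Beta — 2 pairwise wins.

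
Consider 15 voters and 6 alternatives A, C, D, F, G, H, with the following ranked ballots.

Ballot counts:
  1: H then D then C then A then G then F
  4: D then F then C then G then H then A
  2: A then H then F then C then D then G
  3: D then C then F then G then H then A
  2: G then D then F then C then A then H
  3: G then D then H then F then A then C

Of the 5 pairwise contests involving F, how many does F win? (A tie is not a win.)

F against each rival (15 voters):
F vs A: 4+3+2+3 = 12 for F, 3 for A — F by 12–3.
F vs C: F, 11–4.
F–D: D 13–2.
F–G: F 9–6.
F vs H: 4+3+2 = 9 for F, 6 for H — F by 9–6.
F beats A, C, G, H; loses to D — 4 pairwise wins.

4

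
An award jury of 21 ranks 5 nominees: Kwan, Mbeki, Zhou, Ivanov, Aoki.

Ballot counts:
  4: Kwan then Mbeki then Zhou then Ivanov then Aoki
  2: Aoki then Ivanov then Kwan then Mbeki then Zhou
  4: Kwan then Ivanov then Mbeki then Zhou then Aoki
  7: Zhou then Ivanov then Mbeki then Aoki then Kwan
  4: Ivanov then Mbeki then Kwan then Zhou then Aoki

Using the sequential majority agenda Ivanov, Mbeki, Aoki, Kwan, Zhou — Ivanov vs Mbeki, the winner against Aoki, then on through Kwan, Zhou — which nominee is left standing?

Zhou

Round 1: Ivanov vs Mbeki — 17–4, Ivanov advances.
Round 2: Ivanov vs Aoki — 19–2, Ivanov advances.
Round 3: Ivanov vs Kwan — 13–8, Ivanov advances.
Round 4: Ivanov vs Zhou — 10–11, Zhou advances.
The agenda winner is Zhou.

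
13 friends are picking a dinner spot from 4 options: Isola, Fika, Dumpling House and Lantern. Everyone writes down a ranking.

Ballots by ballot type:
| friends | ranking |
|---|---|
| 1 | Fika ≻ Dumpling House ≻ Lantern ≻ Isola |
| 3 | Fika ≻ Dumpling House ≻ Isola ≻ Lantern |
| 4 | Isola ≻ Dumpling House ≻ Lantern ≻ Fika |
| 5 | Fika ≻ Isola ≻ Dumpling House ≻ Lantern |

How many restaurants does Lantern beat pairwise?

Lantern against each rival (13 friends):
Lantern vs Isola: 1 to 12, Isola.
Lantern vs Fika: 4 for Lantern, 9 for Fika — Fika by 9–4.
Lantern vs Dumpling House: Dumpling House, 13–0.
Lantern beats no one; loses to Isola, Fika, Dumpling House — 0 pairwise wins.

0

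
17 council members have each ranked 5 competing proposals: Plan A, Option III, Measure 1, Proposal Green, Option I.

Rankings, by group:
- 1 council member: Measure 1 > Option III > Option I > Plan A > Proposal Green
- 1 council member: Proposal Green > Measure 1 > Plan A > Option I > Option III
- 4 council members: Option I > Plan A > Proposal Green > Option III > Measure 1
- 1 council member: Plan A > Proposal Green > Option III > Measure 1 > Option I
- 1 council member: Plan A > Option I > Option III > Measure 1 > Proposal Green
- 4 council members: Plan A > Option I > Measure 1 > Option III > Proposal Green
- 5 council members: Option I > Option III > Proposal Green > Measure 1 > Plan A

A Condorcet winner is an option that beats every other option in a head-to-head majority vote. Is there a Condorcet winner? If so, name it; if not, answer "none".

Option I

Head-to-head results (17 council members):
Plan A vs Option III: 11 to 6, Plan A.
Plan A vs Measure 1: 10 to 7, Plan A.
Plan A vs Proposal Green: 11 to 6, Plan A.
Plan A vs Option I: Plan A is ranked higher on 1+1+1+4 = 7 ballots, Option I on 10. Option I wins 10–7.
Option III vs Measure 1: Option III preferred on 4+1+1+5 = 11 ballots; Option III wins 11–6.
Option III vs Proposal Green: 11 to 6, Option III.
Option III vs Option I: 1+1 = 2 for Option III, 15 for Option I — Option I by 15–2.
Measure 1 vs Proposal Green: Measure 1 is ranked higher on 1+1+4 = 6 ballots, Proposal Green on 11. Proposal Green wins 11–6.
Measure 1 vs Option I: Measure 1 is ranked higher on 1+1+1 = 3 ballots, Option I on 14. Option I wins 14–3.
Proposal Green vs Option I: 2 to 15, Option I.
Option I wins every pairwise contest, so Option I is the Condorcet winner.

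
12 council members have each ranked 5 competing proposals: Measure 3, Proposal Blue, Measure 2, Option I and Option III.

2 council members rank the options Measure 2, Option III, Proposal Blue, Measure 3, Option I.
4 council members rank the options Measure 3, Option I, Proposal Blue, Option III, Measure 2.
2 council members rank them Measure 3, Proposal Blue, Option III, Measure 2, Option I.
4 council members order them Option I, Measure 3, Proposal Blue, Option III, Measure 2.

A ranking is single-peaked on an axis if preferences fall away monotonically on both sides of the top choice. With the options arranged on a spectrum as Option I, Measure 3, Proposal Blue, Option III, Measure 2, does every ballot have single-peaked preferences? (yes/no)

yes

Axis positions: Option I=1, Measure 3=2, Proposal Blue=3, Option III=4, Measure 2=5.
Type 1 (peak Measure 2 at position 5): ranking walks positions 5-4-3-2-1, expanding outward from the peak — single-peaked.
Type 2 (peak Measure 3 at position 2): ranking walks positions 2-1-3-4-5, expanding outward from the peak — single-peaked.
Type 3 (peak Measure 3 at position 2): ranking walks positions 2-3-4-5-1, expanding outward from the peak — single-peaked.
Type 4 (peak Option I at position 1): ranking walks positions 1-2-3-4-5, expanding outward from the peak — single-peaked.
Every ranking is single-peaked on this axis.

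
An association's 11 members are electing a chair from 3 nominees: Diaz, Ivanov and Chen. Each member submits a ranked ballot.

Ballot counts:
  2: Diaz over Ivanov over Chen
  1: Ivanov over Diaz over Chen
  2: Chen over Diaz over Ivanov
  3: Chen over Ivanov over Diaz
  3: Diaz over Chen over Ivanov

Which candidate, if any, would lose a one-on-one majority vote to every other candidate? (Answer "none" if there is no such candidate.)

Ivanov

Pairwise majorities:
Diaz vs Ivanov: Diaz preferred on 2+2+3 = 7 ballots; Diaz wins 7–4.
Diaz vs Chen: Diaz wins 6–5.
Ivanov vs Chen: Ivanov is ranked higher on 2+1 = 3 ballots, Chen on 8. Chen wins 8–3.
Ivanov loses to every other candidate — it is the Condorcet loser.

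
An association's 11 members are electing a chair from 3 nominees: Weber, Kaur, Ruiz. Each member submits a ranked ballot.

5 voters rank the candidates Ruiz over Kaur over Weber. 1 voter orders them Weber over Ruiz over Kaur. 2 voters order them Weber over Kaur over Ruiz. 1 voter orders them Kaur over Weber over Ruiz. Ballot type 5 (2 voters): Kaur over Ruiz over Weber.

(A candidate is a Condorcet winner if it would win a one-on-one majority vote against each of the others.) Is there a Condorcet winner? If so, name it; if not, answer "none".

Head-to-head results (11 voters):
Weber vs Kaur: 3 to 8, Kaur.
Weber–Ruiz: Ruiz 7–4.
Kaur vs Ruiz: 2+1+2 = 5 for Kaur, 6 for Ruiz — Ruiz by 6–5.
Only Ruiz has no losses; Ruiz is the Condorcet winner.

Ruiz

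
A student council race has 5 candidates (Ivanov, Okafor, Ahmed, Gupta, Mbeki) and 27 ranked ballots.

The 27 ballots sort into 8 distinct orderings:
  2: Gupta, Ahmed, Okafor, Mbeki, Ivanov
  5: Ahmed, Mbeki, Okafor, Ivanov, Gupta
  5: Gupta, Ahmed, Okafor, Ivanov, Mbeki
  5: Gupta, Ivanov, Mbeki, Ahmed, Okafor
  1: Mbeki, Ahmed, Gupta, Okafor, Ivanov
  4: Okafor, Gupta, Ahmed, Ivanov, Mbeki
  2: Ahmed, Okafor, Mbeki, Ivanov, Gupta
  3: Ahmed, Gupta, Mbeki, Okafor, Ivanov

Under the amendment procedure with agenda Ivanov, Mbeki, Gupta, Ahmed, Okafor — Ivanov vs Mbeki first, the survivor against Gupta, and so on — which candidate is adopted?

Round 1: Ivanov vs Mbeki — 14–13, Ivanov advances.
Round 2: Ivanov vs Gupta — 7–20, Gupta advances.
Round 3: Gupta vs Ahmed — 16–11, Gupta advances.
Round 4: Gupta vs Okafor — 16–11, Gupta advances.
Gupta survives the agenda.

Gupta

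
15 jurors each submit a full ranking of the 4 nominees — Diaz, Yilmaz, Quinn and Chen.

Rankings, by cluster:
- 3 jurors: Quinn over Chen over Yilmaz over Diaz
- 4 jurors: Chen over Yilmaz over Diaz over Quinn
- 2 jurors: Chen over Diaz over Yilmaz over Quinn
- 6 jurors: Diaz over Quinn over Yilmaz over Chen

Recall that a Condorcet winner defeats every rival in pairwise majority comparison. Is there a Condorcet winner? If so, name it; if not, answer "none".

Check each pair by majority over 15 ballots:
Diaz vs Yilmaz: Diaz preferred on 2+6 = 8 ballots; Diaz wins 8–7.
Diaz vs Quinn: 12 to 3, Diaz.
Diaz–Chen: Chen 9–6.
Yilmaz vs Quinn: Yilmaz is ranked higher on 4+2 = 6 ballots, Quinn on 9. Quinn wins 9–6.
Yilmaz vs Chen: 6 for Yilmaz, 9 for Chen — Chen by 9–6.
Quinn vs Chen: Quinn is ranked higher on 3+6 = 9 ballots, Chen on 6. Quinn wins 9–6.
Every nominee loses at least once (Diaz loses to Chen; Yilmaz loses to Diaz; Quinn loses to Diaz; Chen loses to Quinn). The majority relation contains the cycle Diaz > Quinn > Chen > Diaz, so there is no Condorcet winner.

none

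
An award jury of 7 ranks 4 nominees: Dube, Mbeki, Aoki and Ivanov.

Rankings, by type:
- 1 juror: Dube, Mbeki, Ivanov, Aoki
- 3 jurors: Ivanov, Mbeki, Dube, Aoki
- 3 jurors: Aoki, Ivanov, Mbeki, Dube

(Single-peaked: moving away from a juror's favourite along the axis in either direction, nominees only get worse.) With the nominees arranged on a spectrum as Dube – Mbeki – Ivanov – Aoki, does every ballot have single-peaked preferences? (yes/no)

Axis positions: Dube=1, Mbeki=2, Ivanov=3, Aoki=4.
Type 1 (peak Dube at position 1): ranking walks positions 1-2-3-4, expanding outward from the peak — single-peaked.
Type 2 (peak Ivanov at position 3): ranking walks positions 3-2-1-4, expanding outward from the peak — single-peaked.
Type 3 (peak Aoki at position 4): ranking walks positions 4-3-2-1, expanding outward from the peak — single-peaked.
Every ranking is single-peaked on this axis.

yes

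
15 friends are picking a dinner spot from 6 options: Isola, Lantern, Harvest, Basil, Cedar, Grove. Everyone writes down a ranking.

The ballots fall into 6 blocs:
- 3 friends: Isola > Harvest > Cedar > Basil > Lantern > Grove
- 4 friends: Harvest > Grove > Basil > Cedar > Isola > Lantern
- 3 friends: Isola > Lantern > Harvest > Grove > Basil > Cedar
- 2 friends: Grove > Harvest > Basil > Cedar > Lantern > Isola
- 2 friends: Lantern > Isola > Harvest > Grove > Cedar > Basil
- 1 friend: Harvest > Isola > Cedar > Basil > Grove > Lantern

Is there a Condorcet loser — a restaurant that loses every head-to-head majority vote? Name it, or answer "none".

none

Pairwise majorities:
Isola vs Lantern: Isola is ranked higher on 3+4+3+1 = 11 ballots, Lantern on 4. Isola wins 11–4.
Isola vs Harvest: Isola is ranked higher on 3+3+2 = 8 ballots, Harvest on 7. Isola wins 8–7.
Isola vs Basil: Isola wins 9–6.
Isola–Cedar: Isola 9–6.
Isola vs Grove: Isola, 9–6.
Lantern vs Harvest: Harvest, 10–5.
Lantern–Basil: Basil 10–5.
Lantern vs Cedar: Cedar, 10–5.
Lantern vs Grove: 3+3+2 = 8 for Lantern, 7 for Grove — Lantern by 8–7.
Harvest vs Basil: 3+4+3+2+2+1 = 15 for Harvest, 0 for Basil — Harvest by 15–0.
Harvest vs Cedar: Harvest is ranked higher on 3+4+3+2+2+1 = 15 ballots, Cedar on 0. Harvest wins 15–0.
Harvest–Grove: Harvest 13–2.
Basil vs Cedar: 4+3+2 = 9 for Basil, 6 for Cedar — Basil by 9–6.
Basil–Grove: Grove 11–4.
Cedar–Grove: Grove 11–4.
No restaurant is winless: Isola beats Lantern; Lantern beats Grove; Harvest beats Lantern; Basil beats Lantern; Cedar beats Lantern; Grove beats Basil. There is no Condorcet loser.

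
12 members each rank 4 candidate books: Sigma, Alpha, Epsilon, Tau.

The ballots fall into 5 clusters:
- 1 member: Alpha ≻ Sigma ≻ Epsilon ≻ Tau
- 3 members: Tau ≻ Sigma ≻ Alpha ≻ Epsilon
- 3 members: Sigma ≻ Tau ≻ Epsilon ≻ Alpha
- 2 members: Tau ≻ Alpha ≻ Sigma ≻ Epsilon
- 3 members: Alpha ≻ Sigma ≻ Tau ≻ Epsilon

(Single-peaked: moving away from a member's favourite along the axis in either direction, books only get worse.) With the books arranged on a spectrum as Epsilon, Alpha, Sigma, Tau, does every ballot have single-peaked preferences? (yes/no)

no

Axis positions: Epsilon=1, Alpha=2, Sigma=3, Tau=4.
Cluster 1 (peak Alpha at position 2): ranking walks positions 2-3-1-4, expanding outward from the peak — single-peaked.
Cluster 2 (peak Tau at position 4): ranking walks positions 4-3-2-1, expanding outward from the peak — single-peaked.
Cluster 3: ranking walks positions 3-4-1-2; Epsilon is ranked above Alpha even though Alpha lies between Epsilon and the peak Sigma on the axis — preferences dip and rise again. Not single-peaked.
Cluster 4: ranking walks positions 4-2-3-1; Alpha is ranked above Sigma even though Sigma lies between Alpha and the peak Tau on the axis — preferences dip and rise again. Not single-peaked.
Cluster 5 (peak Alpha at position 2): ranking walks positions 2-3-4-1, expanding outward from the peak — single-peaked.
Cluster 3 violates single-peakedness, so the profile is not single-peaked on this axis.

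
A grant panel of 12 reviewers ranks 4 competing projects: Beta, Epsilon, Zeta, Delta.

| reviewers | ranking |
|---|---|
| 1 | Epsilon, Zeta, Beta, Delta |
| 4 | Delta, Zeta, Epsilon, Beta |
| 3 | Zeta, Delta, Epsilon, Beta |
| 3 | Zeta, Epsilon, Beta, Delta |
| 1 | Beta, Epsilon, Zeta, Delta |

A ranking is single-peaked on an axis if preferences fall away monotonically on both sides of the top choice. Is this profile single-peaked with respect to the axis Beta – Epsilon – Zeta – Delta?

Axis positions: Beta=1, Epsilon=2, Zeta=3, Delta=4.
Faction 1 (peak Epsilon at position 2): ranking walks positions 2-3-1-4, expanding outward from the peak — single-peaked.
Faction 2 (peak Delta at position 4): ranking walks positions 4-3-2-1, expanding outward from the peak — single-peaked.
Faction 3 (peak Zeta at position 3): ranking walks positions 3-4-2-1, expanding outward from the peak — single-peaked.
Faction 4 (peak Zeta at position 3): ranking walks positions 3-2-1-4, expanding outward from the peak — single-peaked.
Faction 5 (peak Beta at position 1): ranking walks positions 1-2-3-4, expanding outward from the peak — single-peaked.
Every ranking is single-peaked on this axis.

yes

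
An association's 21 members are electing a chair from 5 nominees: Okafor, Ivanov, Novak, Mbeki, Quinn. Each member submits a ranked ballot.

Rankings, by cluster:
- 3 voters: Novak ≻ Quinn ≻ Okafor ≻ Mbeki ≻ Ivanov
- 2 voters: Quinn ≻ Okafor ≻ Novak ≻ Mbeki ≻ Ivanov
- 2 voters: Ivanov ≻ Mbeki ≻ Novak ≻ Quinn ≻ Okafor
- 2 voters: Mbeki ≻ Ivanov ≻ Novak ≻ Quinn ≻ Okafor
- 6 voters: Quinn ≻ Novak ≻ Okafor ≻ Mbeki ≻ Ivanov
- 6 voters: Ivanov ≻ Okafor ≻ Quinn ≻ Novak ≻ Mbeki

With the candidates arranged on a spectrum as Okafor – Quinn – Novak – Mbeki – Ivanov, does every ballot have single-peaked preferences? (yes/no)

no

Axis positions: Okafor=1, Quinn=2, Novak=3, Mbeki=4, Ivanov=5.
Cluster 1 (peak Novak at position 3): ranking walks positions 3-2-1-4-5, expanding outward from the peak — single-peaked.
Cluster 2 (peak Quinn at position 2): ranking walks positions 2-1-3-4-5, expanding outward from the peak — single-peaked.
Cluster 3 (peak Ivanov at position 5): ranking walks positions 5-4-3-2-1, expanding outward from the peak — single-peaked.
Cluster 4 (peak Mbeki at position 4): ranking walks positions 4-5-3-2-1, expanding outward from the peak — single-peaked.
Cluster 5 (peak Quinn at position 2): ranking walks positions 2-3-1-4-5, expanding outward from the peak — single-peaked.
Cluster 6: ranking walks positions 5-1-2-3-4; Okafor is ranked above Mbeki even though Mbeki lies between Okafor and the peak Ivanov on the axis — preferences dip and rise again. Not single-peaked.
Cluster 6 violates single-peakedness, so the profile is not single-peaked on this axis.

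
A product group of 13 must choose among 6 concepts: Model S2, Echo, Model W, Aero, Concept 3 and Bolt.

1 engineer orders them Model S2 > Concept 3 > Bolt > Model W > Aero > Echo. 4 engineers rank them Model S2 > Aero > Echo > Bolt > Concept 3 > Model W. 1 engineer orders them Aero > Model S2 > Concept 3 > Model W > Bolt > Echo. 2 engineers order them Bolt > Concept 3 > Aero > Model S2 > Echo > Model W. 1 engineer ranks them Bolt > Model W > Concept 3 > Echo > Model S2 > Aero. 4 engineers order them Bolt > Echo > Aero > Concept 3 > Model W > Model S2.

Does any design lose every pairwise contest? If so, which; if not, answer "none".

Head-to-head results (13 engineers):
Model S2–Echo: Model S2 8–5.
Model S2 vs Model W: 8 to 5, Model S2.
Model S2 vs Aero: Aero wins 7–6.
Model S2 vs Concept 3: Model S2 is ranked higher on 1+4+1 = 6 ballots, Concept 3 on 7. Concept 3 wins 7–6.
Model S2 vs Bolt: 1+4+1 = 6 for Model S2, 7 for Bolt — Bolt by 7–6.
Echo–Model W: Echo 10–3.
Echo vs Aero: Echo is ranked higher on 1+4 = 5 ballots, Aero on 8. Aero wins 8–5.
Echo vs Concept 3: Echo wins 8–5.
Echo vs Bolt: Bolt wins 9–4.
Model W vs Aero: 1+1 = 2 for Model W, 11 for Aero — Aero by 11–2.
Model W vs Concept 3: Concept 3 wins 12–1.
Model W vs Bolt: 1 to 12, Bolt.
Aero vs Concept 3: 4+1+4 = 9 for Aero, 4 for Concept 3 — Aero by 9–4.
Aero vs Bolt: 4+1 = 5 for Aero, 8 for Bolt — Bolt by 8–5.
Concept 3 vs Bolt: Concept 3 preferred on 1+1 = 2 ballots; Bolt wins 11–2.
Model W loses to every other design — it is the Condorcet loser.

Model W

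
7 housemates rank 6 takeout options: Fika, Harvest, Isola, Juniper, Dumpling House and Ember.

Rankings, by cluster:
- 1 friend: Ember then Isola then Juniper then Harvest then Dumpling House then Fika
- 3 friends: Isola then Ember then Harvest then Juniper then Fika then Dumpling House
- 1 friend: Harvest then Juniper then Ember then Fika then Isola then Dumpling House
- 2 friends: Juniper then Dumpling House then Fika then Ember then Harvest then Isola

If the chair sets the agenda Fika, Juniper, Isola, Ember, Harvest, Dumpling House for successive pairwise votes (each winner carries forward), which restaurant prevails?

Round 1: Fika vs Juniper — 0–7, Juniper advances.
Round 2: Juniper vs Isola — 3–4, Isola advances.
Round 3: Isola vs Ember — 3–4, Ember advances.
Round 4: Ember vs Harvest — 6–1, Ember advances.
Round 5: Ember vs Dumpling House — 5–2, Ember advances.
Ember survives the agenda.

Ember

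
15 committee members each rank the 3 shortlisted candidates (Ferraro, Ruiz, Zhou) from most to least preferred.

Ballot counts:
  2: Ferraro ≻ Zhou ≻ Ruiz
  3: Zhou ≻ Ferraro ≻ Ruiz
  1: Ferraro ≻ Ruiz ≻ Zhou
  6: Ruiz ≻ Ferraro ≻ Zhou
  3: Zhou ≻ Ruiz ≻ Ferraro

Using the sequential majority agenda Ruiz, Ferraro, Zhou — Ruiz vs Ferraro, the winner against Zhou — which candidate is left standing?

Round 1: Ruiz vs Ferraro — 9–6, Ruiz advances.
Round 2: Ruiz vs Zhou — 7–8, Zhou advances.
The agenda winner is Zhou.

Zhou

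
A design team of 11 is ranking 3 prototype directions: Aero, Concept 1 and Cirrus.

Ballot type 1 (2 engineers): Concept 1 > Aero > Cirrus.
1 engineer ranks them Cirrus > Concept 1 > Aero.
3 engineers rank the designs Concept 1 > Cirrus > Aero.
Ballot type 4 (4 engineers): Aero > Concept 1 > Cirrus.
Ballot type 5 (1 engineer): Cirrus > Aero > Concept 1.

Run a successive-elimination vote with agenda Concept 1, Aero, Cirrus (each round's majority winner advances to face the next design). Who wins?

Round 1: Concept 1 vs Aero — 6–5, Concept 1 advances.
Round 2: Concept 1 vs Cirrus — 9–2, Concept 1 advances.
The agenda winner is Concept 1.

Concept 1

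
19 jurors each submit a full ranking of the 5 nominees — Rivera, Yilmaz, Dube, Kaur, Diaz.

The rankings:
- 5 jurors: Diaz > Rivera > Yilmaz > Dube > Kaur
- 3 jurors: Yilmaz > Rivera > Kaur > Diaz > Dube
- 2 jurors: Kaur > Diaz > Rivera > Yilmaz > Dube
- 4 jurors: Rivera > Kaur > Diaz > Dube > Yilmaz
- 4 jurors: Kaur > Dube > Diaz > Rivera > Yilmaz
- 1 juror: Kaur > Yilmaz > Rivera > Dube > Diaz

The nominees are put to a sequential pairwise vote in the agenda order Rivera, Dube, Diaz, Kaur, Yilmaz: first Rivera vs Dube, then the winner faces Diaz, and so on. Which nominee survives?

Round 1: Rivera vs Dube — 15–4, Rivera advances.
Round 2: Rivera vs Diaz — 8–11, Diaz advances.
Round 3: Diaz vs Kaur — 5–14, Kaur advances.
Round 4: Kaur vs Yilmaz — 11–8, Kaur advances.
The agenda winner is Kaur.

Kaur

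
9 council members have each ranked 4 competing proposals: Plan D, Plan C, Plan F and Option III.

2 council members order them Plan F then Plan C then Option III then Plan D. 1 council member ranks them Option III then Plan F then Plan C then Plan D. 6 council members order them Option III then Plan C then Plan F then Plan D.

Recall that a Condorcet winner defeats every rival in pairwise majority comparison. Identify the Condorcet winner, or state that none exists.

Option III

Pairwise majorities:
Plan D vs Plan C: Plan C, 9–0.
Plan D–Plan F: Plan F 9–0.
Plan D–Option III: Option III 9–0.
Plan C vs Plan F: Plan C, 6–3.
Plan C vs Option III: Option III, 7–2.
Plan F vs Option III: Option III wins 7–2.
Only Option III has no losses; Option III is the Condorcet winner.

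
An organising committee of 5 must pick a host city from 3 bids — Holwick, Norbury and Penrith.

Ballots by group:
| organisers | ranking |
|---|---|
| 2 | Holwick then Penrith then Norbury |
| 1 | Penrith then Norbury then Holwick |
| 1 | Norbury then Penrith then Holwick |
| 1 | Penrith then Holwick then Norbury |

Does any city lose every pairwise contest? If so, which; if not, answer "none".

Norbury

Pairwise majorities:
Holwick vs Norbury: Holwick is ranked higher on 2+1 = 3 ballots, Norbury on 2. Holwick wins 3–2.
Holwick vs Penrith: 2 for Holwick, 3 for Penrith — Penrith by 3–2.
Norbury vs Penrith: Norbury is ranked higher on 1 ballot, Penrith on 4. Penrith wins 4–1.
Norbury is beaten in every head-to-head and is the Condorcet loser.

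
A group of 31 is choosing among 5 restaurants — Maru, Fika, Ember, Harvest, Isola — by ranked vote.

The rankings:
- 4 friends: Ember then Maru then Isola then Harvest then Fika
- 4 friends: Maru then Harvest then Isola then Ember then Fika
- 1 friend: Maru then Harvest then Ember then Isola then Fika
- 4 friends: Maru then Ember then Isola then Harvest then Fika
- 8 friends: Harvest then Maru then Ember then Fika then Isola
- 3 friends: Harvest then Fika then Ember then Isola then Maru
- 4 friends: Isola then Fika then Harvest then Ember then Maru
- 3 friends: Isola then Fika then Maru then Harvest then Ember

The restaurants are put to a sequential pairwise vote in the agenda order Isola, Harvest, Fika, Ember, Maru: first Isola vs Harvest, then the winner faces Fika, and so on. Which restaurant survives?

Maru

Round 1: Isola vs Harvest — 15–16, Harvest advances.
Round 2: Harvest vs Fika — 24–7, Harvest advances.
Round 3: Harvest vs Ember — 23–8, Harvest advances.
Round 4: Harvest vs Maru — 15–16, Maru advances.
Maru survives the agenda.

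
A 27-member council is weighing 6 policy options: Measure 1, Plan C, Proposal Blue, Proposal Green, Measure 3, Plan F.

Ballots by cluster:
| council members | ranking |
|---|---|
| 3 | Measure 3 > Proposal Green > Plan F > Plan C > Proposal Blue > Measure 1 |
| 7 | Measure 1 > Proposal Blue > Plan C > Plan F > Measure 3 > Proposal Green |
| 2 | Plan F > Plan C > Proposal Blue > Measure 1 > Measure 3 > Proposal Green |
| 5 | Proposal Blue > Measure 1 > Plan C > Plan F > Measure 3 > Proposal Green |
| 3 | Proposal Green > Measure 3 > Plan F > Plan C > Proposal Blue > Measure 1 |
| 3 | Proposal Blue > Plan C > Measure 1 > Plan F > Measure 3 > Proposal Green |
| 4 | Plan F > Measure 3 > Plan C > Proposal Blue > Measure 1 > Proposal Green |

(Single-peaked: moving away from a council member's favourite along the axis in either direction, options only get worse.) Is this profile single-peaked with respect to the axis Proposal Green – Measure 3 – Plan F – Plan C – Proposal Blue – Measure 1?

yes

Axis positions: Proposal Green=1, Measure 3=2, Plan F=3, Plan C=4, Proposal Blue=5, Measure 1=6.
Cluster 1 (peak Measure 3 at position 2): ranking walks positions 2-1-3-4-5-6, expanding outward from the peak — single-peaked.
Cluster 2 (peak Measure 1 at position 6): ranking walks positions 6-5-4-3-2-1, expanding outward from the peak — single-peaked.
Cluster 3 (peak Plan F at position 3): ranking walks positions 3-4-5-6-2-1, expanding outward from the peak — single-peaked.
Cluster 4 (peak Proposal Blue at position 5): ranking walks positions 5-6-4-3-2-1, expanding outward from the peak — single-peaked.
Cluster 5 (peak Proposal Green at position 1): ranking walks positions 1-2-3-4-5-6, expanding outward from the peak — single-peaked.
Cluster 6 (peak Proposal Blue at position 5): ranking walks positions 5-4-6-3-2-1, expanding outward from the peak — single-peaked.
Cluster 7 (peak Plan F at position 3): ranking walks positions 3-2-4-5-6-1, expanding outward from the peak — single-peaked.
Every ranking is single-peaked on this axis.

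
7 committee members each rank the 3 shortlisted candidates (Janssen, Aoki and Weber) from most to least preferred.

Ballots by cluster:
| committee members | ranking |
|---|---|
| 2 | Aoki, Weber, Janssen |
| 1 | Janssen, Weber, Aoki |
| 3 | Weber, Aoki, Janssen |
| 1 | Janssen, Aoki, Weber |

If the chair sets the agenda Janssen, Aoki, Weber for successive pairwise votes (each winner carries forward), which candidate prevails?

Round 1: Janssen vs Aoki — 2–5, Aoki advances.
Round 2: Aoki vs Weber — 3–4, Weber advances.
The agenda winner is Weber.

Weber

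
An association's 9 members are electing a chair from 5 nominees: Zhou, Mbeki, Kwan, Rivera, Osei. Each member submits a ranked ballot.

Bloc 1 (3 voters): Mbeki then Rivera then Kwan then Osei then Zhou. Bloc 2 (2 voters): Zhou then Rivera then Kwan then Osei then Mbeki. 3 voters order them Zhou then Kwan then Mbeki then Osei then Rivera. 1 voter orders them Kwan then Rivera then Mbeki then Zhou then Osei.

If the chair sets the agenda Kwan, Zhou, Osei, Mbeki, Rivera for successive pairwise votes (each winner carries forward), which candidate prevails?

Round 1: Kwan vs Zhou — 4–5, Zhou advances.
Round 2: Zhou vs Osei — 6–3, Zhou advances.
Round 3: Zhou vs Mbeki — 5–4, Zhou advances.
Round 4: Zhou vs Rivera — 5–4, Zhou advances.
Zhou survives the agenda.

Zhou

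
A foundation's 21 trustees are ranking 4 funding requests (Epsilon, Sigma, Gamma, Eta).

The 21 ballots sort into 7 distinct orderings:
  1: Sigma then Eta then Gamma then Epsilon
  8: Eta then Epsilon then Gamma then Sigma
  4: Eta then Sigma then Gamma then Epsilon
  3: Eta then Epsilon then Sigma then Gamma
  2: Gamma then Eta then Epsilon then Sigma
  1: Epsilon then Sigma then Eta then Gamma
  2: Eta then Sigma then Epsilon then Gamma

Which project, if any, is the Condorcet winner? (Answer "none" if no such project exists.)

Eta

Check each pair by majority over 21 ballots:
Epsilon vs Sigma: Epsilon is ranked higher on 8+3+2+1 = 14 ballots, Sigma on 7. Epsilon wins 14–7.
Epsilon vs Gamma: Epsilon preferred on 8+3+1+2 = 14 ballots; Epsilon wins 14–7.
Epsilon vs Eta: Epsilon preferred on 1 ballot; Eta wins 20–1.
Sigma vs Gamma: 11 to 10, Sigma.
Sigma vs Eta: Sigma preferred on 1+1 = 2 ballots; Eta wins 19–2.
Gamma vs Eta: Gamma preferred on 2 ballots; Eta wins 19–2.
Eta defeats every rival head-to-head and is the Condorcet winner.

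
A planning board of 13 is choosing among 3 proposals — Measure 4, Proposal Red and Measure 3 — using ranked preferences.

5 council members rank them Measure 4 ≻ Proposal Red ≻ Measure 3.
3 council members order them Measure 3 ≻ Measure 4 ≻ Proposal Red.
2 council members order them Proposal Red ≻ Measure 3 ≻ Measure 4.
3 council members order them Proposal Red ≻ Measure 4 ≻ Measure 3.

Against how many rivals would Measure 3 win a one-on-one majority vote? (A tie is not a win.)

Measure 3 against each rival (13 council members):
Measure 3 vs Measure 4: Measure 3 is ranked higher on 3+2 = 5 ballots, Measure 4 on 8. Measure 4 wins 8–5.
Measure 3 vs Proposal Red: Proposal Red wins 10–3.
Measure 3 beats no one; loses to Measure 4, Proposal Red — 0 pairwise wins.

0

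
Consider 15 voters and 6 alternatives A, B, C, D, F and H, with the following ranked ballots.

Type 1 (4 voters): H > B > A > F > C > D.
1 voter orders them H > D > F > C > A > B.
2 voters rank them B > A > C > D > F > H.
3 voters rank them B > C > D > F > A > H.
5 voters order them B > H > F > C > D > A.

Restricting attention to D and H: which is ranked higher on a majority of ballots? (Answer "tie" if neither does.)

H

Ballots ranking D above H: 2 + 3 = 5.
Ballots ranking H above D: 15 − 5 = 10.
H wins the head-to-head 10–5.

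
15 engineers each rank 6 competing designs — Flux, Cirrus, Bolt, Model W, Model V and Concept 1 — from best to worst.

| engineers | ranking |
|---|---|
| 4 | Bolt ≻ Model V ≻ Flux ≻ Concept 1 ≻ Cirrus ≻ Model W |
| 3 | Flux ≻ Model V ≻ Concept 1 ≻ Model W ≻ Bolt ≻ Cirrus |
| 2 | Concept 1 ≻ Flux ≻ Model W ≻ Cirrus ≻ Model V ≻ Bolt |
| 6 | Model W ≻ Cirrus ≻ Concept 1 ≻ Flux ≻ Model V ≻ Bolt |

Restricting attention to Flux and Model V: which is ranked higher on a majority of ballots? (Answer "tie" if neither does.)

Ballots ranking Flux above Model V: 3 + 2 + 6 = 11.
Ballots ranking Model V above Flux: 15 − 11 = 4.
Flux wins the head-to-head 11–4.

Flux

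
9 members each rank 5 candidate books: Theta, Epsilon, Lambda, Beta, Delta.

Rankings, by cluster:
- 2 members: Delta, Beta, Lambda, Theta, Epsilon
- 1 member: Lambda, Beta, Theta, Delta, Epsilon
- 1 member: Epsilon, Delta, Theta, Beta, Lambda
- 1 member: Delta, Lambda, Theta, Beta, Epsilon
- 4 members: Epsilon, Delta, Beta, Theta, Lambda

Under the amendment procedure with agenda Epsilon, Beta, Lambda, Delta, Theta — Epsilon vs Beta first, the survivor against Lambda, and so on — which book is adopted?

Epsilon

Round 1: Epsilon vs Beta — 5–4, Epsilon advances.
Round 2: Epsilon vs Lambda — 5–4, Epsilon advances.
Round 3: Epsilon vs Delta — 5–4, Epsilon advances.
Round 4: Epsilon vs Theta — 5–4, Epsilon advances.
The agenda winner is Epsilon.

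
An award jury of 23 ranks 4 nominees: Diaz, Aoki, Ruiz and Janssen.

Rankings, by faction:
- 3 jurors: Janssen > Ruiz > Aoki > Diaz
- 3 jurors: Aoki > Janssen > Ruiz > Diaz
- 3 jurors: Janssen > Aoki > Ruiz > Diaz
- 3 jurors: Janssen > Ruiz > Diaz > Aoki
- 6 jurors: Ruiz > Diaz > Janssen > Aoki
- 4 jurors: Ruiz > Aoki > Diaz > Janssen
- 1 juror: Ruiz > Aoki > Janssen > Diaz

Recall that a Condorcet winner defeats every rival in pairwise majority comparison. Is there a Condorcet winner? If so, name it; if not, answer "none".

Head-to-head results (23 jurors):
Diaz vs Aoki: Diaz is ranked higher on 3+6 = 9 ballots, Aoki on 14. Aoki wins 14–9.
Diaz vs Ruiz: 0 for Diaz, 23 for Ruiz — Ruiz by 23–0.
Diaz vs Janssen: 6+4 = 10 for Diaz, 13 for Janssen — Janssen by 13–10.
Aoki vs Ruiz: Aoki preferred on 3+3 = 6 ballots; Ruiz wins 17–6.
Aoki vs Janssen: 8 to 15, Janssen.
Ruiz vs Janssen: Ruiz preferred on 6+4+1 = 11 ballots; Janssen wins 12–11.
Janssen defeats every rival head-to-head and is the Condorcet winner.

Janssen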